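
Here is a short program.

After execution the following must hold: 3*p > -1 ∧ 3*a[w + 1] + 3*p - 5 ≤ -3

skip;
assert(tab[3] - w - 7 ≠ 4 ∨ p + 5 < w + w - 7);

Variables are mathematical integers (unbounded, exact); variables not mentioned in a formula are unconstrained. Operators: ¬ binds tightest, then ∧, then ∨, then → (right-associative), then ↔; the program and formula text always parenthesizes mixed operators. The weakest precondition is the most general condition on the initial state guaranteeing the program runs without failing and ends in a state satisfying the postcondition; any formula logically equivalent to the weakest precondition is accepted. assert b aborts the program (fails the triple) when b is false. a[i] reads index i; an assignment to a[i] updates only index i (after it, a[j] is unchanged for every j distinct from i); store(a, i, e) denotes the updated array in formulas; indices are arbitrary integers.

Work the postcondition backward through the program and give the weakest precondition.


Working backward. After the program, the postcondition 3*p > -1 ∧ 3*a[w + 1] + 3*p - 5 ≤ -3 must hold; in canonical form it is 3*p > -1 ∧ 3*a[w + 1] + 3*p ≤ 2.
Before assert tab[3] - w - 7 ≠ 4 ∨ p + 5 < w + w - 7: (tab[3] ≠ w + 11 ∨ p < 2*w - 12) ∧ 3*p > -1 ∧ 3*a[w + 1] + 3*p ≤ 2
Before skip: (tab[3] ≠ w + 11 ∨ p < 2*w - 12) ∧ 3*p > -1 ∧ 3*a[w + 1] + 3*p ≤ 2
Answer: WP = (tab[3] ≠ w + 11 ∨ p < 2*w - 12) ∧ 3*p > -1 ∧ 3*a[w + 1] + 3*p ≤ 2


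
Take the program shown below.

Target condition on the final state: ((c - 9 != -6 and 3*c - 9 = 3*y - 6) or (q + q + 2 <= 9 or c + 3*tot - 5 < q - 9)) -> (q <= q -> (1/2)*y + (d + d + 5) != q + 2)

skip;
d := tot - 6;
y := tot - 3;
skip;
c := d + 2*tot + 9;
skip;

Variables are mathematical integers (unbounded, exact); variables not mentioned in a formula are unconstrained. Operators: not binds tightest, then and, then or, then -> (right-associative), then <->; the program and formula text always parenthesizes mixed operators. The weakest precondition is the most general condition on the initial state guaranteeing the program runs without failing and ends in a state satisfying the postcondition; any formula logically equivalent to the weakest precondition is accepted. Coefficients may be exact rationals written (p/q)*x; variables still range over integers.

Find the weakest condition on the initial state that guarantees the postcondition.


Working backward. After the program, the postcondition ((c - 9 != -6 and 3*c - 9 = 3*y - 6) or (q + q + 2 <= 9 or c + 3*tot - 5 < q - 9)) -> (q <= q -> (1/2)*y + (d + d + 5) != q + 2) must hold; in canonical form it is ((c != 3 and 3*c = 3*y + 3) or 2*q <= 7 or c + 3*tot < q - 4) -> 2*d + (1/2)*y != q - 3.
Before skip: ((c != 3 and 3*c = 3*y + 3) or 2*q <= 7 or c + 3*tot < q - 4) -> 2*d + (1/2)*y != q - 3
Before c := d + 2*tot + 9: ((d + 2*tot != -6 and 3*d + 6*tot = 3*y - 24) or 2*q <= 7 or d + 5*tot < q - 13) -> 2*d + (1/2)*y != q - 3
Before skip: ((d + 2*tot != -6 and 3*d + 6*tot = 3*y - 24) or 2*q <= 7 or d + 5*tot < q - 13) -> 2*d + (1/2)*y != q - 3
Before y := tot - 3: ((d + 2*tot != -6 and 3*d + 3*tot = -33) or 2*q <= 7 or d + 5*tot < q - 13) -> 2*d + (1/2)*tot != q - 3/2
Before d := tot - 6: ((3*tot != 0 and 6*tot = -15) or 2*q <= 7 or 6*tot < q - 7) -> (5/2)*tot != q + 21/2
Before skip: ((3*tot != 0 and 6*tot = -15) or 2*q <= 7 or 6*tot < q - 7) -> (5/2)*tot != q + 21/2
Answer: WP = ((3*tot != 0 and 6*tot = -15) or 2*q <= 7 or 6*tot < q - 7) -> (5/2)*tot != q + 21/2


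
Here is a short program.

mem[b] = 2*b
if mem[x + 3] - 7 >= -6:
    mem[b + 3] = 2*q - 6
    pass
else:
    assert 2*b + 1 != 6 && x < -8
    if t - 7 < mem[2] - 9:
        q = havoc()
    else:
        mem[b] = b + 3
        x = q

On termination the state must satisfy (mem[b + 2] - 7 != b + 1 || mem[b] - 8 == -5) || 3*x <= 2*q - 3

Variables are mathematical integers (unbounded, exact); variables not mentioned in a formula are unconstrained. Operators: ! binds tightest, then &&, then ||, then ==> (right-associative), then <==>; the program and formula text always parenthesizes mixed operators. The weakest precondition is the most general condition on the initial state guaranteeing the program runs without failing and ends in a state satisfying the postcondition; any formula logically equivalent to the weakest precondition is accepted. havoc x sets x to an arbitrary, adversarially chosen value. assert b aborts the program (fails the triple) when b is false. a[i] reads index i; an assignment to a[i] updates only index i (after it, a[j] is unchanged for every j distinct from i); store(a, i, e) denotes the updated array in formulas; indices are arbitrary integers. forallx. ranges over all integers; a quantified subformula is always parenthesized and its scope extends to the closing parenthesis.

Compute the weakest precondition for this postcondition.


Working backward. After the program, the postcondition (mem[b + 2] - 7 != b + 1 || mem[b] - 8 == -5) || 3*x <= 2*q - 3 must hold; in canonical form it is mem[b + 2] != b + 8 || mem[b] == 3 || 3*x <= 2*q - 3.
Then branch requires store(mem, b + 3, 2*q - 6)[b + 2] != b + 8 || store(mem, b + 3, 2*q - 6)[b] == 3 || 3*x <= 2*q - 3; else branch requires 2*b != 5 && x < -8 && (t < mem[2] - 2 ==> (forall q_1. (mem[b + 2] != b + 8 || mem[b] == 3 || 3*x <= 2*q_1 - 3))) && ((!(t < mem[2] - 2)) ==> (store(mem, b, b + 3)[b + 2] != b + 8 || store(mem, b, b + 3)[b] == 3 || q <= -3)).
Before the if: (mem[x + 3] >= 1 ==> (store(mem, b + 3, 2*q - 6)[b + 2] != b + 8 || store(mem, b + 3, 2*q - 6)[b] == 3 || 3*x <= 2*q - 3)) && ((!(mem[x + 3] >= 1)) ==> (2*b != 5 && x < -8 && (t < mem[2] - 2 ==> (forall q_1. (mem[b + 2] != b + 8 || mem[b] == 3 || 3*x <= 2*q_1 - 3))) && ((!(t < mem[2] - 2)) ==> (store(mem, b, b + 3)[b + 2] != b + 8 || store(mem, b, b + 3)[b] == 3 || q <= -3))))
Before mem[b] := 2*b: (store(mem, b, 2*b)[x + 3] >= 1 ==> (store(store(mem, b, 2*b), b + 3, 2*q - 6)[b + 2] != b + 8 || store(store(mem, b, 2*b), b + 3, 2*q - 6)[b] == 3 || 3*x <= 2*q - 3)) && ((!(store(mem, b, 2*b)[x + 3] >= 1)) ==> (2*b != 5 && x < -8 && (t < store(mem, b, 2*b)[2] - 2 ==> (forall q_1. (store(mem, b, 2*b)[b + 2] != b + 8 || store(mem, b, 2*b)[b] == 3 || 3*x <= 2*q_1 - 3))) && ((!(t < store(mem, b, 2*b)[2] - 2)) ==> (store(store(mem, b, 2*b), b, b + 3)[b + 2] != b + 8 || store(store(mem, b, 2*b), b, b + 3)[b] == 3 || q <= -3))))
Answer: WP = (store(mem, b, 2*b)[x + 3] >= 1 ==> (store(store(mem, b, 2*b), b + 3, 2*q - 6)[b + 2] != b + 8 || store(store(mem, b, 2*b), b + 3, 2*q - 6)[b] == 3 || 3*x <= 2*q - 3)) && ((!(store(mem, b, 2*b)[x + 3] >= 1)) ==> (2*b != 5 && x < -8 && (t < store(mem, b, 2*b)[2] - 2 ==> (forall q_1. (store(mem, b, 2*b)[b + 2] != b + 8 || store(mem, b, 2*b)[b] == 3 || 3*x <= 2*q_1 - 3))) && ((!(t < store(mem, b, 2*b)[2] - 2)) ==> (store(store(mem, b, 2*b), b, b + 3)[b + 2] != b + 8 || store(store(mem, b, 2*b), b, b + 3)[b] == 3 || q <= -3))))


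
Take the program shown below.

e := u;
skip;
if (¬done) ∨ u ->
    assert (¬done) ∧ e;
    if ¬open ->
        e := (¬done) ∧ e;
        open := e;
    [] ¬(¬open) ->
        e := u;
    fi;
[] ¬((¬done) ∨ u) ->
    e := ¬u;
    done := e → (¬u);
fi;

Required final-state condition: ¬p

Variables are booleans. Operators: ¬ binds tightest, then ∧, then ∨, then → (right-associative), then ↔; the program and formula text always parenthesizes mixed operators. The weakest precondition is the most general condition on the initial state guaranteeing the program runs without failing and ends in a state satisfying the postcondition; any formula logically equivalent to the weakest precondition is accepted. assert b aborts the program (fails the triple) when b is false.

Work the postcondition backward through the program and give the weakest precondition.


Working backward. After the program, ¬p must hold.
Then branch requires (¬done) ∧ e ∧ ((¬open) → (¬p)) ∧ (open → (¬p)); else branch requires ¬p.
Before the if: (((¬done) ∨ u) → ((¬done) ∧ e ∧ ((¬open) → (¬p)) ∧ (open → (¬p)))) ∧ ((¬((¬done) ∨ u)) → (¬p))
Before skip: (((¬done) ∨ u) → ((¬done) ∧ e ∧ ((¬open) → (¬p)) ∧ (open → (¬p)))) ∧ ((¬((¬done) ∨ u)) → (¬p))
Before e := u: (((¬done) ∨ u) → ((¬done) ∧ u ∧ ((¬open) → (¬p)) ∧ (open → (¬p)))) ∧ ((¬((¬done) ∨ u)) → (¬p))
Answer: WP = (((¬done) ∨ u) → ((¬done) ∧ u ∧ ((¬open) → (¬p)) ∧ (open → (¬p)))) ∧ ((¬((¬done) ∨ u)) → (¬p))


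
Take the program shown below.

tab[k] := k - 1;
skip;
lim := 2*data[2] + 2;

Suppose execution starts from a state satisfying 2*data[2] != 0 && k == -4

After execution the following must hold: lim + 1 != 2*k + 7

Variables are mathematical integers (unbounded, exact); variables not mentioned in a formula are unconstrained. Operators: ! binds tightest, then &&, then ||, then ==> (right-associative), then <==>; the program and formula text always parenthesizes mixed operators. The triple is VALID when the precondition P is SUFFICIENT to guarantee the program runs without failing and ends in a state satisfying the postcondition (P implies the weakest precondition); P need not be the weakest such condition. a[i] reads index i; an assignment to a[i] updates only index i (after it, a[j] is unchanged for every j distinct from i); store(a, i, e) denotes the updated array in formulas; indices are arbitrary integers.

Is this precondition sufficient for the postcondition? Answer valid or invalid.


Working backward. After the program, the postcondition lim + 1 != 2*k + 7 must hold; in canonical form it is lim != 2*k + 6.
Before lim := 2*data[2] + 2: 2*data[2] != 2*k + 4
Before skip: 2*data[2] != 2*k + 4
Before tab[k] := k - 1: 2*data[2] != 2*k + 4
The weakest precondition is 2*data[2] != 2*k + 4.
Check whether 2*data[2] != 0 && k == -4 implies it.
Countermodel: at the initial state data = {[2] = -2, elsewhere -2}, k = -4, the precondition holds but the weakest precondition fails.
Answer: invalid


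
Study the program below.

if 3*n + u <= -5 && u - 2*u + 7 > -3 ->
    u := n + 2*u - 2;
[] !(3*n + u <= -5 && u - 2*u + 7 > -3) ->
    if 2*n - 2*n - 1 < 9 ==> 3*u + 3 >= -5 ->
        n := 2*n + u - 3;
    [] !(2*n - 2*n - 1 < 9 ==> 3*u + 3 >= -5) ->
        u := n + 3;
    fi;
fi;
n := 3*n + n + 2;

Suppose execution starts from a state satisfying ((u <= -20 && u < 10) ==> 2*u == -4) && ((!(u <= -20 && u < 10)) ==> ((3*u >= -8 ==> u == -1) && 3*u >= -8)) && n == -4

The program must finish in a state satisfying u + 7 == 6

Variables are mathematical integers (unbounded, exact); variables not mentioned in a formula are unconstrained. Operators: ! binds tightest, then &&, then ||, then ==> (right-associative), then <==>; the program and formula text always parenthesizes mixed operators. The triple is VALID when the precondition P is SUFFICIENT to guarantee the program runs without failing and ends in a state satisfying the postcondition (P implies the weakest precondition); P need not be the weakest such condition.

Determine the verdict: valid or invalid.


Working backward. After the program, the postcondition u + 7 == 6 must hold; in canonical form it is u == -1.
Before n := 3*n + n + 2: u == -1
Then branch requires n + 2*u == 1; else branch requires (3*u >= -8 ==> u == -1) && ((!(3*u >= -8)) ==> n == -4).
Before the if: ((3*n + u <= -5 && u < 10) ==> n + 2*u == 1) && ((!(3*n + u <= -5 && u < 10)) ==> ((3*u >= -8 ==> u == -1) && ((!(3*u >= -8)) ==> n == -4)))
The weakest precondition is ((3*n + u <= -5 && u < 10) ==> n + 2*u == 1) && ((!(3*n + u <= -5 && u < 10)) ==> ((3*u >= -8 ==> u == -1) && ((!(3*u >= -8)) ==> n == -4))).
Check whether ((u <= -20 && u < 10) ==> 2*u == -4) && ((!(u <= -20 && u < 10)) ==> ((3*u >= -8 ==> u == -1) && 3*u >= -8)) && n == -4 implies it.
Countermodel: at the initial state n = -4, u = -1, the precondition holds but the weakest precondition fails.
Answer: invalid


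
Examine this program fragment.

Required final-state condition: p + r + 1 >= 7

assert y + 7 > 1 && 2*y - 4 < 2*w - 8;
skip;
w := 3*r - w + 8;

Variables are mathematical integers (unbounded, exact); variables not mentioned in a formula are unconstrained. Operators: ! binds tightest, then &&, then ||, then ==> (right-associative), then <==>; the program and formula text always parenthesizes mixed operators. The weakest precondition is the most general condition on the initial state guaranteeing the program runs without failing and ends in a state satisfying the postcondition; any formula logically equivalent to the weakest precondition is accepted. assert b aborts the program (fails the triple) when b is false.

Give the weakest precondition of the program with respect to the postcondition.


Working backward. After the program, the postcondition p + r + 1 >= 7 must hold; in canonical form it is p + r >= 6.
Before w := 3*r - w + 8: p + r >= 6
Before skip: p + r >= 6
Before assert y + 7 > 1 && 2*y - 4 < 2*w - 8: y > -6 && 2*y < 2*w - 4 && p + r >= 6
Answer: WP = y > -6 && 2*y < 2*w - 4 && p + r >= 6


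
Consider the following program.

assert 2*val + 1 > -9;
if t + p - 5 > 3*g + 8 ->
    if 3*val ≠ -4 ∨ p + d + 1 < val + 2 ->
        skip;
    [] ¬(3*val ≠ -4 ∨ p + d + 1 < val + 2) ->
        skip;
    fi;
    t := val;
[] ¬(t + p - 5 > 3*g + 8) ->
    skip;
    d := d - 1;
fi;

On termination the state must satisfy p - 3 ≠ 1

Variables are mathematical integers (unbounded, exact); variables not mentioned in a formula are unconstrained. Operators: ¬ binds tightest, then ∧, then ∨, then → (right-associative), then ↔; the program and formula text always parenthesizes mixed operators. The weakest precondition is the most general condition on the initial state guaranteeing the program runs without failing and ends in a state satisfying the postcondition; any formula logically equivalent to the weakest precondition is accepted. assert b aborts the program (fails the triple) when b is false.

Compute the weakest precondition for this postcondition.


Working backward. After the program, the postcondition p - 3 ≠ 1 must hold; in canonical form it is p ≠ 4.
Then branch requires ((3*val ≠ -4 ∨ d + p < val + 1) → p ≠ 4) ∧ ((¬(3*val ≠ -4 ∨ d + p < val + 1)) → p ≠ 4); else branch requires p ≠ 4.
Before the if: (p + t > 3*g + 13 → (((3*val ≠ -4 ∨ d + p < val + 1) → p ≠ 4) ∧ ((¬(3*val ≠ -4 ∨ d + p < val + 1)) → p ≠ 4))) ∧ ((¬(p + t > 3*g + 13)) → p ≠ 4)
Before assert 2*val + 1 > -9: 2*val > -10 ∧ (p + t > 3*g + 13 → (((3*val ≠ -4 ∨ d + p < val + 1) → p ≠ 4) ∧ ((¬(3*val ≠ -4 ∨ d + p < val + 1)) → p ≠ 4))) ∧ ((¬(p + t > 3*g + 13)) → p ≠ 4)
Answer: WP = 2*val > -10 ∧ (p + t > 3*g + 13 → (((3*val ≠ -4 ∨ d + p < val + 1) → p ≠ 4) ∧ ((¬(3*val ≠ -4 ∨ d + p < val + 1)) → p ≠ 4))) ∧ ((¬(p + t > 3*g + 13)) → p ≠ 4)


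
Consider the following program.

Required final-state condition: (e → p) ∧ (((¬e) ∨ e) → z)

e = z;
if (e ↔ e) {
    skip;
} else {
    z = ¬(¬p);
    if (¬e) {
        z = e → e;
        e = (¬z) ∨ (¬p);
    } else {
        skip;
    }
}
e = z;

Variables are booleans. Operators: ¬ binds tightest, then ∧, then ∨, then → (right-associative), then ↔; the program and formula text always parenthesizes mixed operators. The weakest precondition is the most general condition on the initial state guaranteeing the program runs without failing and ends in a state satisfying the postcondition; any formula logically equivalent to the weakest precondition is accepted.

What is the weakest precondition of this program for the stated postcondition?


Working backward. After the program, the postcondition (e → p) ∧ (((¬e) ∨ e) → z) must hold; in canonical form it is (e → p) ∧ z.
Before e := z: (z → p) ∧ z
Then branch requires (z → p) ∧ z; else branch requires ((¬e) → p) ∧ (e → p).
Before the if: (z → p) ∧ z
Before e := z: (z → p) ∧ z
Answer: WP = (z → p) ∧ z


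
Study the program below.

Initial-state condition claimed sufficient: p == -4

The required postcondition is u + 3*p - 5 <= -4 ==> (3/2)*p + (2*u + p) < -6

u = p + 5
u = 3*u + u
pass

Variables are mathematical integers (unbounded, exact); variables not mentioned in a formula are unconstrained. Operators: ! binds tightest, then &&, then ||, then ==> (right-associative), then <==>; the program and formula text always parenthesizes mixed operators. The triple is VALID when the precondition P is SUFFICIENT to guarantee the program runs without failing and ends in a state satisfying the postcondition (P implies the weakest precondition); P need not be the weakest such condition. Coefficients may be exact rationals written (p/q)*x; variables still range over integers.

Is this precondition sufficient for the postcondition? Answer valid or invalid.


Working backward. After the program, the postcondition u + 3*p - 5 <= -4 ==> (3/2)*p + (2*u + p) < -6 must hold; in canonical form it is 3*p + u <= 1 ==> (5/2)*p + 2*u < -6.
Before skip: 3*p + u <= 1 ==> (5/2)*p + 2*u < -6
Before u := 3*u + u: 3*p + 4*u <= 1 ==> (5/2)*p + 8*u < -6
Before u := p + 5: 7*p <= -19 ==> (21/2)*p < -46
The weakest precondition is 7*p <= -19 ==> (21/2)*p < -46.
Check whether p == -4 implies it.
Countermodel: at the initial state p = -4, the precondition holds but the weakest precondition fails.
Answer: invalid


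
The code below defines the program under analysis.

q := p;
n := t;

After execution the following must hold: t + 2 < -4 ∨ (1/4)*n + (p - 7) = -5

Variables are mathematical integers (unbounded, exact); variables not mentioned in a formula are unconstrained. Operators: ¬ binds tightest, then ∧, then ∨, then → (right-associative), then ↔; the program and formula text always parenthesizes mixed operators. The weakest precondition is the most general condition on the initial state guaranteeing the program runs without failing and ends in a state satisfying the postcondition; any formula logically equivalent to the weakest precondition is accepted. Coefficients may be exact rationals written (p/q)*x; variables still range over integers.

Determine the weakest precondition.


Working backward. After the program, the postcondition t + 2 < -4 ∨ (1/4)*n + (p - 7) = -5 must hold; in canonical form it is t < -6 ∨ (1/4)*n + p = 2.
Before n := t: t < -6 ∨ p + (1/4)*t = 2
Before q := p: t < -6 ∨ p + (1/4)*t = 2
Answer: WP = t < -6 ∨ p + (1/4)*t = 2


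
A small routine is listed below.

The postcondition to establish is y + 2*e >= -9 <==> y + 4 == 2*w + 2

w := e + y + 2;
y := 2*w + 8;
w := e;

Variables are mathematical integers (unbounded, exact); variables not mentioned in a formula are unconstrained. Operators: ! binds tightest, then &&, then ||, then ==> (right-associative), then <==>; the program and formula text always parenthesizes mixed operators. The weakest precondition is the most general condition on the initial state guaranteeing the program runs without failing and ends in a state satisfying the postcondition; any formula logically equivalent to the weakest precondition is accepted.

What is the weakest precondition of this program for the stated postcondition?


Working backward. After the program, the postcondition y + 2*e >= -9 <==> y + 4 == 2*w + 2 must hold; in canonical form it is 2*e + y >= -9 <==> y == 2*w - 2.
Before w := e: 2*e + y >= -9 <==> y == 2*e - 2
Before y := 2*w + 8: 2*e + 2*w >= -17 <==> 2*w == 2*e - 10
Before w := e + y + 2: 4*e + 2*y >= -21 <==> 2*y == -14
Answer: WP = 4*e + 2*y >= -21 <==> 2*y == -14


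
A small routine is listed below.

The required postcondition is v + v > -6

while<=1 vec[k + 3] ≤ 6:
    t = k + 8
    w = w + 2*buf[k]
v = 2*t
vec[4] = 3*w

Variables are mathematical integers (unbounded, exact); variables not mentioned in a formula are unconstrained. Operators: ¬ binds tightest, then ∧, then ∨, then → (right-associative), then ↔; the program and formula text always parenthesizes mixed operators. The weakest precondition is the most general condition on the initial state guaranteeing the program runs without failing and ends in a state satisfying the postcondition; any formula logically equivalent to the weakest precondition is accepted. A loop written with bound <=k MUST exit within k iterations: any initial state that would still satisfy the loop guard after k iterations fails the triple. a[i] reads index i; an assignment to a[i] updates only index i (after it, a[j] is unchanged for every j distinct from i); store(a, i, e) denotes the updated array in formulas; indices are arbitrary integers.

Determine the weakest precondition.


Working backward. After the program, the postcondition v + v > -6 must hold; in canonical form it is 2*v > -6.
Before vec[4] := 3*w: 2*v > -6
Before v := 2*t: 4*t > -6
Before the loop (bound <=1), unroll the exhaustion recursion (WP_0 = exit-now case; WP_j = one more guarded iteration, up to j = 1):
  WP_0: (¬(vec[k + 3] ≤ 6)) ∧ 4*t > -6
  WP_1: (vec[k + 3] ≤ 6 → ((¬(vec[k + 3] ≤ 6)) ∧ 4*k > -38)) ∧ ((¬(vec[k + 3] ≤ 6)) → 4*t > -6)
So before the loop: (vec[k + 3] ≤ 6 → ((¬(vec[k + 3] ≤ 6)) ∧ 4*k > -38)) ∧ ((¬(vec[k + 3] ≤ 6)) → 4*t > -6)
Answer: WP = (vec[k + 3] ≤ 6 → ((¬(vec[k + 3] ≤ 6)) ∧ 4*k > -38)) ∧ ((¬(vec[k + 3] ≤ 6)) → 4*t > -6)


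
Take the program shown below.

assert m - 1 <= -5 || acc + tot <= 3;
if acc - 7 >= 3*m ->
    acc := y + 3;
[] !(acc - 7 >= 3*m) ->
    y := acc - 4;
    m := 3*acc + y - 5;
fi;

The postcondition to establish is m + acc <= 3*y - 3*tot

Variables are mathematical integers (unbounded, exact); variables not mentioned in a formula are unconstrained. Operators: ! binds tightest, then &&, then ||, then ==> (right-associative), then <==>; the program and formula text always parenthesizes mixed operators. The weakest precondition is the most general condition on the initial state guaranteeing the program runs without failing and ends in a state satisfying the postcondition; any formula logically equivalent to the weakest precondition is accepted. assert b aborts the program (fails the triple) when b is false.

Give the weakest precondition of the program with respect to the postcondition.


Working backward. After the program, the postcondition m + acc <= 3*y - 3*tot must hold; in canonical form it is acc + m + 3*tot <= 3*y.
Then branch requires m + 3*tot <= 2*y - 3; else branch requires 2*acc + 3*tot <= -3.
Before the if: (acc >= 3*m + 7 ==> m + 3*tot <= 2*y - 3) && ((!(acc >= 3*m + 7)) ==> 2*acc + 3*tot <= -3)
Before assert m - 1 <= -5 || acc + tot <= 3: (m <= -4 || acc + tot <= 3) && (acc >= 3*m + 7 ==> m + 3*tot <= 2*y - 3) && ((!(acc >= 3*m + 7)) ==> 2*acc + 3*tot <= -3)
Answer: WP = (m <= -4 || acc + tot <= 3) && (acc >= 3*m + 7 ==> m + 3*tot <= 2*y - 3) && ((!(acc >= 3*m + 7)) ==> 2*acc + 3*tot <= -3)


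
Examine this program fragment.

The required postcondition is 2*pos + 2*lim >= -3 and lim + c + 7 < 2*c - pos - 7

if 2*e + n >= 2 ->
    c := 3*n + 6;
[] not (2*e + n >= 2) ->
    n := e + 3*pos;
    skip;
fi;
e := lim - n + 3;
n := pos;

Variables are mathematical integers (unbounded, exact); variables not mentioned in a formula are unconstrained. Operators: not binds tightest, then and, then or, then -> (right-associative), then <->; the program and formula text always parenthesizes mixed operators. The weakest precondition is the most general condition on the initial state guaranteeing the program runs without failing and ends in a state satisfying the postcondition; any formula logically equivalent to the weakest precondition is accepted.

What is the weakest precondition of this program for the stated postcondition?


Working backward. After the program, the postcondition 2*pos + 2*lim >= -3 and lim + c + 7 < 2*c - pos - 7 must hold; in canonical form it is 2*lim + 2*pos >= -3 and lim + pos < c - 14.
Before n := pos: 2*lim + 2*pos >= -3 and lim + pos < c - 14
Before e := lim - n + 3: 2*lim + 2*pos >= -3 and lim + pos < c - 14
Then branch requires 2*lim + 2*pos >= -3 and lim + pos < 3*n - 8; else branch requires 2*lim + 2*pos >= -3 and lim + pos < c - 14.
Before the if: (2*e + n >= 2 -> (2*lim + 2*pos >= -3 and lim + pos < 3*n - 8)) and ((not (2*e + n >= 2)) -> (2*lim + 2*pos >= -3 and lim + pos < c - 14))
Answer: WP = (2*e + n >= 2 -> (2*lim + 2*pos >= -3 and lim + pos < 3*n - 8)) and ((not (2*e + n >= 2)) -> (2*lim + 2*pos >= -3 and lim + pos < c - 14))


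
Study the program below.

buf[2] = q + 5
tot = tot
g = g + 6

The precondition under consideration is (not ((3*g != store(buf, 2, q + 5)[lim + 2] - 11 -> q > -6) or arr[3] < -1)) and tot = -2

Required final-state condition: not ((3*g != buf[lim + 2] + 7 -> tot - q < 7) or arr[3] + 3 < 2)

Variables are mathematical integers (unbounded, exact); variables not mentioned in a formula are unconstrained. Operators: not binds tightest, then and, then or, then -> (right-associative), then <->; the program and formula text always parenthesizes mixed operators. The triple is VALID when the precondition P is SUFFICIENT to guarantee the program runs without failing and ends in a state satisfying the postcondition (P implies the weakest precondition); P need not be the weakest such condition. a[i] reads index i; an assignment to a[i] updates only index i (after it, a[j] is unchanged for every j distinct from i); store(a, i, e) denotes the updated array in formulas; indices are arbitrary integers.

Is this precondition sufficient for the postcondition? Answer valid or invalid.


Working backward. After the program, the postcondition not ((3*g != buf[lim + 2] + 7 -> tot - q < 7) or arr[3] + 3 < 2) must hold; in canonical form it is not ((3*g != buf[lim + 2] + 7 -> tot < q + 7) or arr[3] < -1).
Before g := g + 6: not ((3*g != buf[lim + 2] - 11 -> tot < q + 7) or arr[3] < -1)
Before tot := tot: not ((3*g != buf[lim + 2] - 11 -> tot < q + 7) or arr[3] < -1)
Before buf[2] := q + 5: not ((3*g != store(buf, 2, q + 5)[lim + 2] - 11 -> tot < q + 7) or arr[3] < -1)
The weakest precondition is not ((3*g != store(buf, 2, q + 5)[lim + 2] - 11 -> tot < q + 7) or arr[3] < -1).
Check whether (not ((3*g != store(buf, 2, q + 5)[lim + 2] - 11 -> q > -6) or arr[3] < -1)) and tot = -2 implies it.
Countermodel: at the initial state arr = {[2] = -1, [3] = -1, elsewhere -1}, buf = {[2] = 3, [3] = 3, elsewhere 3}, g = 0, lim = 0, q = -6, tot = -2, the precondition holds but the weakest precondition fails.
Answer: invalid


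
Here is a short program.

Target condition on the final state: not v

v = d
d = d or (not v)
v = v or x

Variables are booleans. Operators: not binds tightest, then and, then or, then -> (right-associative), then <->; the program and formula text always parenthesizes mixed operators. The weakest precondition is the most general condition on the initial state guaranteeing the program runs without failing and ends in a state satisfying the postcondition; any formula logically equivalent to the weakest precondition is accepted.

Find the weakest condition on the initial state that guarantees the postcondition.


Working backward. After the program, not v must hold.
Before v := v or x: not (v or x)
Before d := d or (not v): not (v or x)
Before v := d: not (d or x)
Answer: WP = not (d or x)


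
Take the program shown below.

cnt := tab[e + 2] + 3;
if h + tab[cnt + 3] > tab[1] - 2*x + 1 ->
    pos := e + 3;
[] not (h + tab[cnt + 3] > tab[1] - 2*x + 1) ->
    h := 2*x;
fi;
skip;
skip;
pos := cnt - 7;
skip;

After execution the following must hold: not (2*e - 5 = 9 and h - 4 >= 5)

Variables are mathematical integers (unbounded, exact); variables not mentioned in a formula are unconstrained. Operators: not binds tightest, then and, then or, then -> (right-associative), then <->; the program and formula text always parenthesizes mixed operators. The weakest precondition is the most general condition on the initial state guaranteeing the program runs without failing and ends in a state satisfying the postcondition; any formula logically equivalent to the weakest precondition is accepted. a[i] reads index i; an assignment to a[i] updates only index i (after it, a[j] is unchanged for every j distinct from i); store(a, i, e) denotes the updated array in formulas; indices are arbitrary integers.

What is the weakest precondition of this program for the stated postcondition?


Working backward. After the program, the postcondition not (2*e - 5 = 9 and h - 4 >= 5) must hold; in canonical form it is not (2*e = 14 and h >= 9).
Before skip: not (2*e = 14 and h >= 9)
Before pos := cnt - 7: not (2*e = 14 and h >= 9)
Before skip: not (2*e = 14 and h >= 9)
Before skip: not (2*e = 14 and h >= 9)
Then branch requires not (2*e = 14 and h >= 9); else branch requires not (2*e = 14 and 2*x >= 9).
Before the if: (tab[cnt + 3] + h + 2*x > tab[1] + 1 -> (not (2*e = 14 and h >= 9))) and ((not (tab[cnt + 3] + h + 2*x > tab[1] + 1)) -> (not (2*e = 14 and 2*x >= 9)))
Before cnt := tab[e + 2] + 3: (tab[tab[e + 2] + 6] + h + 2*x > tab[1] + 1 -> (not (2*e = 14 and h >= 9))) and ((not (tab[tab[e + 2] + 6] + h + 2*x > tab[1] + 1)) -> (not (2*e = 14 and 2*x >= 9)))
Answer: WP = (tab[tab[e + 2] + 6] + h + 2*x > tab[1] + 1 -> (not (2*e = 14 and h >= 9))) and ((not (tab[tab[e + 2] + 6] + h + 2*x > tab[1] + 1)) -> (not (2*e = 14 and 2*x >= 9)))


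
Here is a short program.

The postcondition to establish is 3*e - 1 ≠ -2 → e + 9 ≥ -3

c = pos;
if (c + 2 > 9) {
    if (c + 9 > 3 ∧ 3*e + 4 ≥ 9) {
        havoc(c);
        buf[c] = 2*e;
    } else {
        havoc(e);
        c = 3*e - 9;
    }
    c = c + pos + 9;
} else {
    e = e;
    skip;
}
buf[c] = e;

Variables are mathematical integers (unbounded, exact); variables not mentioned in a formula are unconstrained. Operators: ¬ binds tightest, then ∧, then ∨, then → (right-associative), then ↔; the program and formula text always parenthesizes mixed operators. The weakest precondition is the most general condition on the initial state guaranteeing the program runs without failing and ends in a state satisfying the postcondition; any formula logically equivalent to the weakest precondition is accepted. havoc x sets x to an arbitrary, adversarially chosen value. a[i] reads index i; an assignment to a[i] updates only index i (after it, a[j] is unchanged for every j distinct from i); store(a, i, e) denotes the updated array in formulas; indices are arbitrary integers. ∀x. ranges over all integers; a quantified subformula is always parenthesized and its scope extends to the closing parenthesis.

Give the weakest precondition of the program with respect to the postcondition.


Working backward. After the program, the postcondition 3*e - 1 ≠ -2 → e + 9 ≥ -3 must hold; in canonical form it is 3*e ≠ -1 → e ≥ -12.
Before buf[c] := e: 3*e ≠ -1 → e ≥ -12
Then branch requires ((c > -6 ∧ 3*e ≥ 5) → (3*e ≠ -1 → e ≥ -12)) ∧ ((¬(c > -6 ∧ 3*e ≥ 5)) → (∀e_1. (3*e_1 ≠ -1 → e_1 ≥ -12))); else branch requires 3*e ≠ -1 → e ≥ -12.
Before the if: (c > 7 → (((c > -6 ∧ 3*e ≥ 5) → (3*e ≠ -1 → e ≥ -12)) ∧ ((¬(c > -6 ∧ 3*e ≥ 5)) → (∀e_1. (3*e_1 ≠ -1 → e_1 ≥ -12))))) ∧ ((¬(c > 7)) → (3*e ≠ -1 → e ≥ -12))
Before c := pos: (pos > 7 → (((pos > -6 ∧ 3*e ≥ 5) → (3*e ≠ -1 → e ≥ -12)) ∧ ((¬(pos > -6 ∧ 3*e ≥ 5)) → (∀e_1. (3*e_1 ≠ -1 → e_1 ≥ -12))))) ∧ ((¬(pos > 7)) → (3*e ≠ -1 → e ≥ -12))
Answer: WP = (pos > 7 → (((pos > -6 ∧ 3*e ≥ 5) → (3*e ≠ -1 → e ≥ -12)) ∧ ((¬(pos > -6 ∧ 3*e ≥ 5)) → (∀e_1. (3*e_1 ≠ -1 → e_1 ≥ -12))))) ∧ ((¬(pos > 7)) → (3*e ≠ -1 → e ≥ -12))


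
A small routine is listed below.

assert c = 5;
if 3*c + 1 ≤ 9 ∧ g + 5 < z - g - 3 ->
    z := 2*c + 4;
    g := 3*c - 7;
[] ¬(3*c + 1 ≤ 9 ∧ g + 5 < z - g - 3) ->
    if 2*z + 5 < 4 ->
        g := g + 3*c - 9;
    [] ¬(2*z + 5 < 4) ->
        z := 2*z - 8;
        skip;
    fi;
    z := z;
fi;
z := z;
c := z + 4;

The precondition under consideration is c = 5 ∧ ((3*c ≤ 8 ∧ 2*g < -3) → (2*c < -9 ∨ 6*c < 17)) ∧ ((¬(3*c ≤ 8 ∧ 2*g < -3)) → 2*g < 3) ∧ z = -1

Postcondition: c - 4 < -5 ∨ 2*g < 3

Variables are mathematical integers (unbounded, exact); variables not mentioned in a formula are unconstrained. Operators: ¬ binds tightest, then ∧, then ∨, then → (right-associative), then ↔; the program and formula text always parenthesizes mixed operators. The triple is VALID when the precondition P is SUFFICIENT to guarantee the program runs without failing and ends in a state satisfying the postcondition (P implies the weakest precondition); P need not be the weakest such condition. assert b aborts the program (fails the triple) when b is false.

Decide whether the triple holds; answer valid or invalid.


Working backward. After the program, the postcondition c - 4 < -5 ∨ 2*g < 3 must hold; in canonical form it is c < -1 ∨ 2*g < 3.
Before c := z + 4: z < -5 ∨ 2*g < 3
Before z := z: z < -5 ∨ 2*g < 3
Then branch requires 2*c < -9 ∨ 6*c < 17; else branch requires (2*z < -1 → (z < -5 ∨ 6*c + 2*g < 21)) ∧ ((¬(2*z < -1)) → (2*z < 3 ∨ 2*g < 3)).
Before the if: ((3*c ≤ 8 ∧ 2*g < z - 8) → (2*c < -9 ∨ 6*c < 17)) ∧ ((¬(3*c ≤ 8 ∧ 2*g < z - 8)) → ((2*z < -1 → (z < -5 ∨ 6*c + 2*g < 21)) ∧ ((¬(2*z < -1)) → (2*z < 3 ∨ 2*g < 3))))
Before assert c = 5: c = 5 ∧ ((3*c ≤ 8 ∧ 2*g < z - 8) → (2*c < -9 ∨ 6*c < 17)) ∧ ((¬(3*c ≤ 8 ∧ 2*g < z - 8)) → ((2*z < -1 → (z < -5 ∨ 6*c + 2*g < 21)) ∧ ((¬(2*z < -1)) → (2*z < 3 ∨ 2*g < 3))))
The weakest precondition is c = 5 ∧ ((3*c ≤ 8 ∧ 2*g < z - 8) → (2*c < -9 ∨ 6*c < 17)) ∧ ((¬(3*c ≤ 8 ∧ 2*g < z - 8)) → ((2*z < -1 → (z < -5 ∨ 6*c + 2*g < 21)) ∧ ((¬(2*z < -1)) → (2*z < 3 ∨ 2*g < 3)))).
Check whether c = 5 ∧ ((3*c ≤ 8 ∧ 2*g < -3) → (2*c < -9 ∨ 6*c < 17)) ∧ ((¬(3*c ≤ 8 ∧ 2*g < -3)) → 2*g < 3) ∧ z = -1 implies it.
Countermodel: at the initial state c = 5, g = -4, z = -1, the precondition holds but the weakest precondition fails.
Answer: invalid


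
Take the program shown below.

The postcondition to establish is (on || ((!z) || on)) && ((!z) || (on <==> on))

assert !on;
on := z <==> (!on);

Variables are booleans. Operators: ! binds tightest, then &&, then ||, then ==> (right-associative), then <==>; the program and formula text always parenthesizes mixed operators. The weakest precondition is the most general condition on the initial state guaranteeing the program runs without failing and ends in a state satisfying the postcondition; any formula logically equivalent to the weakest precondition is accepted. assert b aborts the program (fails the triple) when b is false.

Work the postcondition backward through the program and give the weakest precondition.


Working backward. After the program, the postcondition (on || ((!z) || on)) && ((!z) || (on <==> on)) must hold; in canonical form it is on || (!z).
Before on := z <==> (!on): (z <==> (!on)) || (!z)
Before assert !on: (!on) && ((z <==> (!on)) || (!z))
Answer: WP = (!on) && ((z <==> (!on)) || (!z))


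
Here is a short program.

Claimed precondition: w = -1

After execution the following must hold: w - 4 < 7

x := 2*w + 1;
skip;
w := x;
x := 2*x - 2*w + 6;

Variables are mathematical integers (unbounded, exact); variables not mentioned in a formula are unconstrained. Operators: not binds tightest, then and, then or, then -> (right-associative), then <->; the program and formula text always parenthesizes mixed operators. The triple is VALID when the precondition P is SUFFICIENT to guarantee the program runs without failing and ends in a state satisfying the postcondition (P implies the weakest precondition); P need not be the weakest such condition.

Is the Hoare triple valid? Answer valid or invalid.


Working backward. After the program, the postcondition w - 4 < 7 must hold; in canonical form it is w < 11.
Before x := 2*x - 2*w + 6: w < 11
Before w := x: x < 11
Before skip: x < 11
Before x := 2*w + 1: 2*w < 10
The weakest precondition is 2*w < 10.
Check whether w = -1 implies it.
Every state satisfying the precondition satisfies the weakest precondition: the implication holds.
Answer: valid


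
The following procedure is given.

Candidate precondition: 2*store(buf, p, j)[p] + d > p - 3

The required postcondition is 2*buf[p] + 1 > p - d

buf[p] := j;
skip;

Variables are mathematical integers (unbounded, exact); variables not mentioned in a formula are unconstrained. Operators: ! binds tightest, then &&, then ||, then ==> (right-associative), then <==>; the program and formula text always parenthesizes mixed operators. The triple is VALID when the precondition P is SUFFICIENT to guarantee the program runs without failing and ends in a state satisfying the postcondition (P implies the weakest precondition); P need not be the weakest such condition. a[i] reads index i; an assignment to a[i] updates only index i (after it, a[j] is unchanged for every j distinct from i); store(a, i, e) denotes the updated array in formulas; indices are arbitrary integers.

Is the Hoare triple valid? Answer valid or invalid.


Working backward. After the program, the postcondition 2*buf[p] + 1 > p - d must hold; in canonical form it is 2*buf[p] + d > p - 1.
Before skip: 2*buf[p] + d > p - 1
Before buf[p] := j: 2*store(buf, p, j)[p] + d > p - 1
The weakest precondition is 2*store(buf, p, j)[p] + d > p - 1.
Check whether 2*store(buf, p, j)[p] + d > p - 3 implies it.
Countermodel: at the initial state buf = {[1] = 0, elsewhere 0}, d = 0, j = 0, p = 1, the precondition holds but the weakest precondition fails.
Answer: invalid


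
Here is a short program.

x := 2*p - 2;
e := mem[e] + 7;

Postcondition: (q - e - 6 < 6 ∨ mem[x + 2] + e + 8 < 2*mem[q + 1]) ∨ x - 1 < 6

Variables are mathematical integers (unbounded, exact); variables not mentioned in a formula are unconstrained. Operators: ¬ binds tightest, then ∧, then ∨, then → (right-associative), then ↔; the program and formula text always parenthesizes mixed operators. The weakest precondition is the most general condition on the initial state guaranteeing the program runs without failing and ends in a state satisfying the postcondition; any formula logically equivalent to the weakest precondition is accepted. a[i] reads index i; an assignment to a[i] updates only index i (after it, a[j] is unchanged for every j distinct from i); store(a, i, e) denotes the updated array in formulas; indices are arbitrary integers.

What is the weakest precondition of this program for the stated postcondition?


Working backward. After the program, the postcondition (q - e - 6 < 6 ∨ mem[x + 2] + e + 8 < 2*mem[q + 1]) ∨ x - 1 < 6 must hold; in canonical form it is q < e + 12 ∨ mem[x + 2] + e < 2*mem[q + 1] - 8 ∨ x < 7.
Before e := mem[e] + 7: q < mem[e] + 19 ∨ mem[x + 2] + mem[e] < 2*mem[q + 1] - 15 ∨ x < 7
Before x := 2*p - 2: q < mem[e] + 19 ∨ mem[2*p] + mem[e] < 2*mem[q + 1] - 15 ∨ 2*p < 9
Answer: WP = q < mem[e] + 19 ∨ mem[2*p] + mem[e] < 2*mem[q + 1] - 15 ∨ 2*p < 9


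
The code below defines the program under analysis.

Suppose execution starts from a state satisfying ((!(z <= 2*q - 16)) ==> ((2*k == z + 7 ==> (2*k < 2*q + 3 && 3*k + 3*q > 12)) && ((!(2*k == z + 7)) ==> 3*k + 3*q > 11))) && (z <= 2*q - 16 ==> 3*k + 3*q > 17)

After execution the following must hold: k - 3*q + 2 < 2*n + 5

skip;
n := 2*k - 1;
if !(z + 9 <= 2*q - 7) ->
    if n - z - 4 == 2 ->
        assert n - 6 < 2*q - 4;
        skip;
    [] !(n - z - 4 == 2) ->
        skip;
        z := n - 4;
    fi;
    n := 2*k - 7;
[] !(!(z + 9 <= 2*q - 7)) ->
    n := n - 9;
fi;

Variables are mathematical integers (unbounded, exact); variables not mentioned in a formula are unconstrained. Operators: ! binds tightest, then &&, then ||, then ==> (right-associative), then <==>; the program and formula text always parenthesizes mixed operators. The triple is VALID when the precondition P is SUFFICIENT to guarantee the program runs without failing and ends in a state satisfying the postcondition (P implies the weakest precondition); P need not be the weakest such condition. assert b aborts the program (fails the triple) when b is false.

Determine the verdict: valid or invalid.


Working backward. After the program, the postcondition k - 3*q + 2 < 2*n + 5 must hold; in canonical form it is k < 2*n + 3*q + 3.
Then branch requires (n == z + 6 ==> (n < 2*q + 2 && 3*k + 3*q > 11)) && ((!(n == z + 6)) ==> 3*k + 3*q > 11); else branch requires k < 2*n + 3*q - 15.
Before the if: ((!(z <= 2*q - 16)) ==> ((n == z + 6 ==> (n < 2*q + 2 && 3*k + 3*q > 11)) && ((!(n == z + 6)) ==> 3*k + 3*q > 11))) && (z <= 2*q - 16 ==> k < 2*n + 3*q - 15)
Before n := 2*k - 1: ((!(z <= 2*q - 16)) ==> ((2*k == z + 7 ==> (2*k < 2*q + 3 && 3*k + 3*q > 11)) && ((!(2*k == z + 7)) ==> 3*k + 3*q > 11))) && (z <= 2*q - 16 ==> 3*k + 3*q > 17)
Before skip: ((!(z <= 2*q - 16)) ==> ((2*k == z + 7 ==> (2*k < 2*q + 3 && 3*k + 3*q > 11)) && ((!(2*k == z + 7)) ==> 3*k + 3*q > 11))) && (z <= 2*q - 16 ==> 3*k + 3*q > 17)
The weakest precondition is ((!(z <= 2*q - 16)) ==> ((2*k == z + 7 ==> (2*k < 2*q + 3 && 3*k + 3*q > 11)) && ((!(2*k == z + 7)) ==> 3*k + 3*q > 11))) && (z <= 2*q - 16 ==> 3*k + 3*q > 17).
Check whether ((!(z <= 2*q - 16)) ==> ((2*k == z + 7 ==> (2*k < 2*q + 3 && 3*k + 3*q > 12)) && ((!(2*k == z + 7)) ==> 3*k + 3*q > 11))) && (z <= 2*q - 16 ==> 3*k + 3*q > 17) implies it.
Every state satisfying the precondition satisfies the weakest precondition: the implication holds.
Answer: valid
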